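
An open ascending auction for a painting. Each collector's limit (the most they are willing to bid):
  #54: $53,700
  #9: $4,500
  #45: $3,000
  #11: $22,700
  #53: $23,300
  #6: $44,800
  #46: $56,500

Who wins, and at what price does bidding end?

#46 wins at $53,700

Limits in order: 56,500 (#46) > 53,700 (#54) > 44,800 (#6) > 23,300 (#53) > 22,700 (#11) > 4,500 (#9) > …
Once the price passes $53,700, only #46 is left; the hammer falls at #54's limit of $53,700.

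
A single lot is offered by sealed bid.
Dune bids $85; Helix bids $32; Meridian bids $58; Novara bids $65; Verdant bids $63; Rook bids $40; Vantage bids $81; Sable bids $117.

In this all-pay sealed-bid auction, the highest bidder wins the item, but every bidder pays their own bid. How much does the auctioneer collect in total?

Bids ranked: 117 (Sable) > 85 (Dune) > 81 (Vantage) > 65 (Novara) > 63 (Verdant) > 58 (Meridian) > …
Every bidder forfeits their bid regardless of winning.
Revenue = 85 + 32 + 58 + 65 + 63 + 40 + 81 + 117 = $541.

Total revenue: $541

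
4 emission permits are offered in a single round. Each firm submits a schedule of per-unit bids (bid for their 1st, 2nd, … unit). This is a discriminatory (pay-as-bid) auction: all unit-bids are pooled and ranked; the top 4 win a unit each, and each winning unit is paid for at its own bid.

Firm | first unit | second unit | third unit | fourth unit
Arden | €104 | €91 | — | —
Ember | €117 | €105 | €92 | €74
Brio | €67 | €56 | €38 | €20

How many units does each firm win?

Arden 1, Ember 3

Merging the schedules and taking the best 4: 117 (Ember-1), 105 (Ember-2), 104 (Arden-1), 92 (Ember-3)
Next rejected bid: €91 (not a price — pay-as-bid).
Allocation: Arden 1, Ember 3.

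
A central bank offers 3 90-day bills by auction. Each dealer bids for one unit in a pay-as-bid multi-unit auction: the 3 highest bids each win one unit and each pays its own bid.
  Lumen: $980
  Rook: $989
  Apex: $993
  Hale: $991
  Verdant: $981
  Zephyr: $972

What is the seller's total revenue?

Bids ranked high→low: 993 (Apex), 991 (Hale), 989 (Rook), 981 (Verdant), 980 (Lumen), …
The 3 highest are Apex, Hale, Rook.
Total revenue = 993 + 991 + 989 = $2,973.

Total revenue: $2,973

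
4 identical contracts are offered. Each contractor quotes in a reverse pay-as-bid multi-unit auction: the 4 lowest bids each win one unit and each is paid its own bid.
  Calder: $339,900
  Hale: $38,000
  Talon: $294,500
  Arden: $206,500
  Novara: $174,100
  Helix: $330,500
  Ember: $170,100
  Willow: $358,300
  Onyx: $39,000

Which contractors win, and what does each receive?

Ordering the bids: 38,000 (Hale), 39,000 (Onyx), 170,100 (Ember), 174,100 (Novara), 206,500 (Arden), 294,500 (Talon), …
Lowest 4: Hale, Onyx, Ember, Novara.
Each winner is paid its own bid: Hale $38,000, Onyx $39,000, Ember $170,100, Novara $174,100.

Hale $38,000, Onyx $39,000, Ember $170,100, Novara $174,100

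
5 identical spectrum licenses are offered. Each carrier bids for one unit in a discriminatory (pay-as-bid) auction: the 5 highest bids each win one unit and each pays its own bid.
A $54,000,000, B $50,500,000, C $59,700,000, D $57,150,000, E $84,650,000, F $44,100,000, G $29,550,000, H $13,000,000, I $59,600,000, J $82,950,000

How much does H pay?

Ordering the bids: 84,650,000 (E), 82,950,000 (J), 59,700,000 (C), 59,600,000 (I), 57,150,000 (D), 54,000,000 (A), 50,500,000 (B), …
Top 5: E, J, C, I, D.
H does not win → $0.

H pays $0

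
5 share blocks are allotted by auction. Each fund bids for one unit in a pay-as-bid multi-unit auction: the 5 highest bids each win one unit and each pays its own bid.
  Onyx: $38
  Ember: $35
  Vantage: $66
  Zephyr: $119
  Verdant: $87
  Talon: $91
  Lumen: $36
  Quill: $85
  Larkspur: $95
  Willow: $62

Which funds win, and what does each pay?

Sorting: 119 (Zephyr), 95 (Larkspur), 91 (Talon), 87 (Verdant), 85 (Quill), 66 (Vantage), 62 (Willow), …
Top 5: Zephyr, Larkspur, Talon, Verdant, Quill.
Each winner pays its own bid: Zephyr $119, Larkspur $95, Talon $91, Verdant $87, Quill $85.

Zephyr $119, Larkspur $95, Talon $91, Verdant $87, Quill $85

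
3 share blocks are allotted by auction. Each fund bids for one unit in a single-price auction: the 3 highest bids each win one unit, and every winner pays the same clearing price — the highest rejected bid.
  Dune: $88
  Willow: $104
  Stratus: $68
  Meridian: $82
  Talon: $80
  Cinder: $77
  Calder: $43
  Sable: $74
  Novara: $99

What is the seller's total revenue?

Bids ranked high→low: 104 (Willow), 99 (Novara), 88 (Dune), 82 (Meridian), 80 (Talon), …
The 3 highest are Willow, Novara, Dune.
First losing bid is Meridian's $82, which sets the uniform price.
Total revenue = 3 × $82 = $246.

Total revenue: $246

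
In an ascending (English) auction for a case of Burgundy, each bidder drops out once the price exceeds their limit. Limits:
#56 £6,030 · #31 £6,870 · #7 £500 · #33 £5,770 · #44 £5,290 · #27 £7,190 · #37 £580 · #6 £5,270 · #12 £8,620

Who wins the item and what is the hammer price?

#12 wins at £7,190

Rule: the price rises until one bidder remains; the winner pays the price at which the last rival dropped out.
Limits in order: 8,620 (#12) > 7,190 (#27) > 6,870 (#31) > 6,030 (#56) > 5,770 (#33) > 5,290 (#44) > …
Bidding ends when #27 exits at £7,190; #12 takes it.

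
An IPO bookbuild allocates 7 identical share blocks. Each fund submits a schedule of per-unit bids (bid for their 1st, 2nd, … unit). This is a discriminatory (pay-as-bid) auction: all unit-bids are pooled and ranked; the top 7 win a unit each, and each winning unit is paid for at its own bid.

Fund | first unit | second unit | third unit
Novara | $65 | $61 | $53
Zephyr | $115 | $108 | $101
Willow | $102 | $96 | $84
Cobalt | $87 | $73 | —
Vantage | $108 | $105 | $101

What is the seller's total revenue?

All unit-bids, highest first — top 7: 115 (Zephyr-1), 108 (Zephyr-2), 108 (Vantage-1), 105 (Vantage-2), 102 (Willow-1), 101 (Zephyr-3), 101 (Vantage-3)
Next rejected bid: $96 (not a price — pay-as-bid).
Each winning unit pays its own bid.
Revenue = 115 + 108 + 108 + 105 + 102 + 101 + 101 = $740.

Total revenue: $740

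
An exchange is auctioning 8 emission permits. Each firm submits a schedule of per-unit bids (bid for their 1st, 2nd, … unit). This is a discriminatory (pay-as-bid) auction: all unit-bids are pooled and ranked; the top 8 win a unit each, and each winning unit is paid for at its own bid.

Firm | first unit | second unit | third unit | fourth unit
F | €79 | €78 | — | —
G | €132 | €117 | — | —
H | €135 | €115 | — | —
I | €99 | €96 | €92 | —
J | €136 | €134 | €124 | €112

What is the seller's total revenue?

All unit-bids, highest first — top 8: 136 (J-1), 135 (H-1), 134 (J-2), 132 (G-1), 124 (J-3), 117 (G-2), 115 (H-2), 112 (J-4)
Next rejected bid: €99 (not a price — pay-as-bid).
Each winning unit pays its own bid.
Revenue = 136 + 135 + 134 + 132 + 124 + 117 + 115 + 112 = €1,005.

Total revenue: €1,005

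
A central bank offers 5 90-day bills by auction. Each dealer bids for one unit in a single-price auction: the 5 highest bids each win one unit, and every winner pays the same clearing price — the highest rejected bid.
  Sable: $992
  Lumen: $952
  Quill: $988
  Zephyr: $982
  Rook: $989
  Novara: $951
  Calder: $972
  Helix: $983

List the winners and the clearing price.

Sable, Rook, Quill, Helix, Zephyr; each pays $972

Sorting: 992 (Sable), 989 (Rook), 988 (Quill), 983 (Helix), 982 (Zephyr), 972 (Calder), 952 (Lumen), …
The 5 highest are Sable, Rook, Quill, Helix, Zephyr.
Highest unsuccessful bid: $972 → clearing price.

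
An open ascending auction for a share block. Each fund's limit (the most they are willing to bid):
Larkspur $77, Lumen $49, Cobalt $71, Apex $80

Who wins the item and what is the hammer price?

Apex wins at $77

Limits in order: 80 (Apex) > 77 (Larkspur) > 71 (Cobalt) > 49 (Lumen)
Larkspur is the last rival to drop out, at $77; Apex remains and wins at that price.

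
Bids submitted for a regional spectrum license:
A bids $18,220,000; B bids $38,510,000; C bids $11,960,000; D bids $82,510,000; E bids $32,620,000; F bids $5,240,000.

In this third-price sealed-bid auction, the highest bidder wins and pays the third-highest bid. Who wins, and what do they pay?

D pays $32,620,000

Third-price sealed-bid auction: the highest bidder wins and pays the third-highest bid.
Bids ranked: 82,510,000 (D) > 38,510,000 (B) > 32,620,000 (E) > 18,220,000 (A) > 11,960,000 (C) > 5,240,000 (F)
D is highest; pays the third-highest bid, $32,620,000.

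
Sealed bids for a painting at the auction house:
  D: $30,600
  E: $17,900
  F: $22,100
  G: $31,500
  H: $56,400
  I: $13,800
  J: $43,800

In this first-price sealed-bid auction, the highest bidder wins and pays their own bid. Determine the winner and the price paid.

Rule: the highest bidder wins and pays their own bid.
Sorting bids: 56,400 (H) > 43,800 (J) > 31,500 (G) > 30,600 (D) > 22,100 (F) > 17,900 (E) > …
H is highest → pays own bid, $56,400.

H pays $56,400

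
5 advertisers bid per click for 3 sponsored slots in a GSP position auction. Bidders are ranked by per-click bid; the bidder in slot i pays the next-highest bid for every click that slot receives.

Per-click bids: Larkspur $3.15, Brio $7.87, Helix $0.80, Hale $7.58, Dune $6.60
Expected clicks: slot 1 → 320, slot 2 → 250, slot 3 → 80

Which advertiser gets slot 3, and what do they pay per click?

Dune; $3.15 per click

Sorting advertisers: $7.87 (Brio) > $7.58 (Hale) > $6.60 (Dune) > $3.15 (Larkspur) > …
Slot 3 goes to the third-ranked bidder, Dune, who pays the next bid down: $3.15/click.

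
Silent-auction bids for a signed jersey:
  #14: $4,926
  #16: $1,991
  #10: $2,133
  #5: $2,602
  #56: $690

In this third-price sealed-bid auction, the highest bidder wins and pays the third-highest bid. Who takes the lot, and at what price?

Third-price sealed-bid auction: the highest bidder wins and pays the third-highest bid.
Bids in order: 4,926 (#14) > 2,602 (#5) > 2,133 (#10) > 1,991 (#16) > 690 (#56)
#14 wins; payment is bid #3 in the ranking = $2,133.

#14 pays $2,133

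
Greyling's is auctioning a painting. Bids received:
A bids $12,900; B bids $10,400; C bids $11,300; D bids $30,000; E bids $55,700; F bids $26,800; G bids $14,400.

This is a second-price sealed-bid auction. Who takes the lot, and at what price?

Bids ranked: 55,700 (E) > 30,000 (D) > 26,800 (F) > 14,400 (G) > 12,900 (A) > 11,300 (C) > …
E is highest; pays the second-highest bid, $30,000.

E pays $30,000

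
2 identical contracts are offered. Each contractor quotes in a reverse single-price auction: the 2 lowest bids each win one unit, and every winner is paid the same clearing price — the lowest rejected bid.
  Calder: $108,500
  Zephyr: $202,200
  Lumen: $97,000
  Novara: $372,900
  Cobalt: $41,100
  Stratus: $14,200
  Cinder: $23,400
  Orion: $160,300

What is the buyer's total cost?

Bids ranked low→high: 14,200 (Stratus), 23,400 (Cinder), 41,100 (Cobalt), 97,000 (Lumen), …
The 2 lowest are Stratus, Cinder.
Lowest unsuccessful bid: $41,100 → clearing price.
Total cost = 2 × $41,100 = $82,200.

Total cost: $82,200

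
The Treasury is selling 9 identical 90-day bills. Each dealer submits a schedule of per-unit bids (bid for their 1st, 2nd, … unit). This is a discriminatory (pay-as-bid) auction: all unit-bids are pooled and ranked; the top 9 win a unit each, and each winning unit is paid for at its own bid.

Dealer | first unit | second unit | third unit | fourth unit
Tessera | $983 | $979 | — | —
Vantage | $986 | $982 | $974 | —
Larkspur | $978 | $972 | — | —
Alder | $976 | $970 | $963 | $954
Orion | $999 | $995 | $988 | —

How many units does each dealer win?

Alder 1, Larkspur 1, Orion 3, Tessera 2, Vantage 2

Merging the schedules and taking the best 9: 999 (Orion-1), 995 (Orion-2), 988 (Orion-3), 986 (Vantage-1), 983 (Tessera-1), 982 (Vantage-2), 979 (Tessera-2), 978 (Larkspur-1), 976 (Alder-1)
Next rejected bid: $974 (not a price — pay-as-bid).
Allocation: Alder 1, Larkspur 1, Orion 3, Tessera 2, Vantage 2.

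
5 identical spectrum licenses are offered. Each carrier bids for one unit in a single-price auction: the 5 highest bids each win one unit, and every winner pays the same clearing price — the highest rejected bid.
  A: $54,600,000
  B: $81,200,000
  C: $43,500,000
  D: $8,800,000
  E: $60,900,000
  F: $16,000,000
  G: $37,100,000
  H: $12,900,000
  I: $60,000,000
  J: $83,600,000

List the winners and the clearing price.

Sorting: 83,600,000 (J), 81,200,000 (B), 60,900,000 (E), 60,000,000 (I), 54,600,000 (A), 43,500,000 (C), 37,100,000 (G), …
The 5 highest are J, B, E, I, A.
First losing bid is C's $43,500,000, which sets the uniform price.

J, B, E, I, A; each pays $43,500,000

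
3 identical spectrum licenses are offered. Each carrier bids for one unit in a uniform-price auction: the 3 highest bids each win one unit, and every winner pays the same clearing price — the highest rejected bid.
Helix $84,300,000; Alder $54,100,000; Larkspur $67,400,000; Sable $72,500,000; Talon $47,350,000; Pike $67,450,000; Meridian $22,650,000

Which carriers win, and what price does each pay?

Helix, Sable, Pike; each pays $67,400,000

Ordering the bids: 84,300,000 (Helix), 72,500,000 (Sable), 67,450,000 (Pike), 67,400,000 (Larkspur), 54,100,000 (Alder), …
Winners (3 units): Helix, Sable, Pike.
Highest unsuccessful bid: $67,400,000 → clearing price.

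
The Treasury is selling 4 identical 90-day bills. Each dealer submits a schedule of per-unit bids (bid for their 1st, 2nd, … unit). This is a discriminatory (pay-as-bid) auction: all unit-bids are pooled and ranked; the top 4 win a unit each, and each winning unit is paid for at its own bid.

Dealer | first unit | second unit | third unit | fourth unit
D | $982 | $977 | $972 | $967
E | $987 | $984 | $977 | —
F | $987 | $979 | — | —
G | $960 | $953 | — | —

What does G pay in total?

Pooled unit-bids ranked (top 4): 987 (E-1), 987 (F-1), 984 (E-2), 982 (D-1)
Next rejected bid: $979 (not a price — pay-as-bid).
G wins no units.

G pays $0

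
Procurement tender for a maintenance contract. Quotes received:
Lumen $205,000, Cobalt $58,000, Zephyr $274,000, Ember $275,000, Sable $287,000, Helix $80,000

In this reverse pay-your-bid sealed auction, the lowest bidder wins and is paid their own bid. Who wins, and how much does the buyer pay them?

Cobalt is paid $58,000

Bids in order: 58,000 (Cobalt) < 80,000 (Helix) < 205,000 (Lumen) < 274,000 (Zephyr) < 275,000 (Ember) < 287,000 (Sable)
Cobalt has the lowest bid and is paid exactly that: $58,000.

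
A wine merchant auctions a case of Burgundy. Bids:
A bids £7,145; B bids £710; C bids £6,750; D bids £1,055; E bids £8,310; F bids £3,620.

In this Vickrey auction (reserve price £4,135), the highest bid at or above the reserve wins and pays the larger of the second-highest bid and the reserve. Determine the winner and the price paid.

E pays £7,145

Bids ranked: 8,310 (E) > 7,145 (A) > 6,750 (C) > 3,620 (F) > 1,055 (D) > 710 (B)
E has the top bid at or above the reserve (£8,310).
Second-highest bid £7,145 exceeds the reserve £4,135 → payment £7,145.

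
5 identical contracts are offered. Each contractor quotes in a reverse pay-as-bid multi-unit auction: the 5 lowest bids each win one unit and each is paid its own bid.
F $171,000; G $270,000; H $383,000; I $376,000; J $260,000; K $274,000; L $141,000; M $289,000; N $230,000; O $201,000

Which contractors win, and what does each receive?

Ordering the bids: 141,000 (L), 171,000 (F), 201,000 (O), 230,000 (N), 260,000 (J), 270,000 (G), 274,000 (K), …
Winners (5 units): L, F, O, N, J.
Each winner is paid its own bid: L $141,000, F $171,000, O $201,000, N $230,000, J $260,000.

L $141,000, F $171,000, O $201,000, N $230,000, J $260,000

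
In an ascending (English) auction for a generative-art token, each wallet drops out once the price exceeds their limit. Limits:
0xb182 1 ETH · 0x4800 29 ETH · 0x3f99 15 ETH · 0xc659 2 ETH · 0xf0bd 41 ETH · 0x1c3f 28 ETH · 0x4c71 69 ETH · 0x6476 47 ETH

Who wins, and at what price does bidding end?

0x4c71 wins at 47 ETH

Sorting limits: 69 (0x4c71) > 47 (0x6476) > 41 (0xf0bd) > 29 (0x4800) > 28 (0x1c3f) > 15 (0x3f99) > …
Bidding ends when 0x6476 exits at 47 ETH; 0x4c71 takes it.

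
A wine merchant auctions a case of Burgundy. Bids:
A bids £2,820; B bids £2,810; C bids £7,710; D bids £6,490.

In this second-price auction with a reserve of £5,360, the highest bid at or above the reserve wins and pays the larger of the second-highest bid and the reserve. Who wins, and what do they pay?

C pays £6,490

Bids in order: 7,710 (C) > 6,490 (D) > 2,820 (A) > 2,810 (B)
C has the top bid at or above the reserve (£7,710).
max(second-highest £6,490, reserve £5,360) = £6,490; the reserve does not bind.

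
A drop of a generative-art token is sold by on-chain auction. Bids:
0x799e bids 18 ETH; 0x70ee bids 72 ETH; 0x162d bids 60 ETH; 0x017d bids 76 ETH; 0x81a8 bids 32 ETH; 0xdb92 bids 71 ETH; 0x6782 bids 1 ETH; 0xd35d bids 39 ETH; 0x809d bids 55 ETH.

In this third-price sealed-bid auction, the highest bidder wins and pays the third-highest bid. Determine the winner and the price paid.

Third-price sealed-bid auction: the highest bidder wins and pays the third-highest bid.
Bids in order: 76 (0x017d) > 72 (0x70ee) > 71 (0xdb92) > 60 (0x162d) > 55 (0x809d) > 39 (0xd35d) > …
0x017d is highest; pays the third-highest bid, 71 ETH.

0x017d pays 71 ETH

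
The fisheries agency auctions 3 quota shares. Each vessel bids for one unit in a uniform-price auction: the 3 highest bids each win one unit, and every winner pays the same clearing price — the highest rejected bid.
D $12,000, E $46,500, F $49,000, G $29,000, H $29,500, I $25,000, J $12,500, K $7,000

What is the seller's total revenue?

Ordering the bids: 49,000 (F), 46,500 (E), 29,500 (H), 29,000 (G), 25,000 (I), …
The 3 highest are F, E, H.
Highest unsuccessful bid: $29,000 → clearing price.
Total revenue = 3 × $29,000 = $87,000.

Total revenue: $87,000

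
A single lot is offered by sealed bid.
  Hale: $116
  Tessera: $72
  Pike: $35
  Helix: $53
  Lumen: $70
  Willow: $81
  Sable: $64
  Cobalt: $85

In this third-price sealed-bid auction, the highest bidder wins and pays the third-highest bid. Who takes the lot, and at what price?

Hale pays $81

Bids ranked: 116 (Hale) > 85 (Cobalt) > 81 (Willow) > 72 (Tessera) > 70 (Lumen) > 64 (Sable) > …
Hale is highest; pays the third-highest bid, $81.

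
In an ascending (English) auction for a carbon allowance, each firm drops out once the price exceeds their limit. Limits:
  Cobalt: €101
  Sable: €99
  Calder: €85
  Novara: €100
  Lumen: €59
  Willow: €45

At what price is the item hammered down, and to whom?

Cobalt wins at €100

Limits in order: 101 (Cobalt) > 100 (Novara) > 99 (Sable) > 85 (Calder) > 59 (Lumen) > 45 (Willow)
Bidding ends when Novara exits at €100; Cobalt takes it.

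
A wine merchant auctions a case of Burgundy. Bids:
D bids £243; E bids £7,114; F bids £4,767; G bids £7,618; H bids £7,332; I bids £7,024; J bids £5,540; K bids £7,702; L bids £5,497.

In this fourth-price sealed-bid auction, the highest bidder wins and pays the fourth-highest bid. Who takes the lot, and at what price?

Sorting bids: 7,702 (K) > 7,618 (G) > 7,332 (H) > 7,114 (E) > 7,024 (I) > 5,540 (J) > …
K wins; payment is bid #4 in the ranking = £7,114.

K pays £7,114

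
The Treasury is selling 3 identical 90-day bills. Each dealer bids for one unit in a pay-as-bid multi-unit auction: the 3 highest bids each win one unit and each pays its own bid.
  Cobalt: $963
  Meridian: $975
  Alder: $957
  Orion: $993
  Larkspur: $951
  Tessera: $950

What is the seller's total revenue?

Total revenue: $2,931

Sorting: 993 (Orion), 975 (Meridian), 963 (Cobalt), 957 (Alder), 951 (Larkspur), …
Top 3: Orion, Meridian, Cobalt.
Total revenue = 993 + 975 + 963 = $2,931.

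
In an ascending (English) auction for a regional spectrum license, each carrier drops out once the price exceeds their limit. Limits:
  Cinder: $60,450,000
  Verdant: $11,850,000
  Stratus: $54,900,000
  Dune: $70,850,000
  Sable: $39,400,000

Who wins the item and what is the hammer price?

Limits ranked: 70,850,000 (Dune) > 60,450,000 (Cinder) > 54,900,000 (Stratus) > 39,400,000 (Sable) > 11,850,000 (Verdant)
Cinder is the last rival to drop out, at $60,450,000; Dune remains and wins at that price.

Dune wins at $60,450,000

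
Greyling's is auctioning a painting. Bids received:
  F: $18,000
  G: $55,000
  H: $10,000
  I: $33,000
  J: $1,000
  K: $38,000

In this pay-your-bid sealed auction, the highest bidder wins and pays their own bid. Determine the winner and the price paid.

Pay-your-bid sealed auction: the highest bidder wins and pays their own bid.
Bids ranked: 55,000 (G) > 38,000 (K) > 33,000 (I) > 18,000 (F) > 10,000 (H) > 1,000 (J)
G is highest → pays own bid, $55,000.

G pays $55,000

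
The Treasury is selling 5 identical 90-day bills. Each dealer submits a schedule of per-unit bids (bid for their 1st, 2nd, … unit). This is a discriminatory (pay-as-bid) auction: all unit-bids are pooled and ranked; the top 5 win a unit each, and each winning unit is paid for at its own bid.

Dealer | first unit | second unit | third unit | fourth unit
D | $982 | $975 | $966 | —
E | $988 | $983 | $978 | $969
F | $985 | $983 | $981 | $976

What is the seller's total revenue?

Total revenue: $4,921

Pooled unit-bids ranked (top 5): 988 (E-1), 985 (F-1), 983 (E-2), 983 (F-2), 982 (D-1)
Next rejected bid: $981 (not a price — pay-as-bid).
Each winning unit pays its own bid.
Revenue = 988 + 985 + 983 + 983 + 982 = $4,921.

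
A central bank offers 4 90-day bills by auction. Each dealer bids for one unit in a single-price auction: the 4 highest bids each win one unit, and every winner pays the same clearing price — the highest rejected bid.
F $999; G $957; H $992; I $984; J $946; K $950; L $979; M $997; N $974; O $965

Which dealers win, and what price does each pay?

Ordering the bids: 999 (F), 997 (M), 992 (H), 984 (I), 979 (L), 974 (N), …
Top 4: F, M, H, I.
Highest unsuccessful bid: $979 → clearing price.

F, M, H, I; each pays $979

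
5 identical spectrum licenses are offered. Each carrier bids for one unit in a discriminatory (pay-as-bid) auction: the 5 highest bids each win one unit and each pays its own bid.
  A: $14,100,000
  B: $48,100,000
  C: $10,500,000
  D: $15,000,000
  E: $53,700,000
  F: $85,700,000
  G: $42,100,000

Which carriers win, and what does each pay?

F $85,700,000, E $53,700,000, B $48,100,000, G $42,100,000, D $15,000,000

Bids ranked high→low: 85,700,000 (F), 53,700,000 (E), 48,100,000 (B), 42,100,000 (G), 15,000,000 (D), 14,100,000 (A), 10,500,000 (C)
The 5 highest are F, E, B, G, D.
Each winner pays its own bid: F $85,700,000, E $53,700,000, B $48,100,000, G $42,100,000, D $15,000,000.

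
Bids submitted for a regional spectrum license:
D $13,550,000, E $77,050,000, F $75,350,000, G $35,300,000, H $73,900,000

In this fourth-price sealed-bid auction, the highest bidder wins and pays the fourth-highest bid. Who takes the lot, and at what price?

Sorting bids: 77,050,000 (E) > 75,350,000 (F) > 73,900,000 (H) > 35,300,000 (G) > 13,550,000 (D)
E wins; payment is bid #4 in the ranking = $35,300,000.

E pays $35,300,000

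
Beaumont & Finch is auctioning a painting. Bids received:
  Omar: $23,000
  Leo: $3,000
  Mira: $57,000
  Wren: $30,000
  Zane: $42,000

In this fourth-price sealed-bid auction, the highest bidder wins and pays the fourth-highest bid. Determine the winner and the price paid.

Mira pays $23,000

Rule: the highest bidder wins and pays the fourth-highest bid.
Bids in order: 57,000 (Mira) > 42,000 (Zane) > 30,000 (Wren) > 23,000 (Omar) > 3,000 (Leo)
Mira wins; payment is bid #4 in the ranking = $23,000.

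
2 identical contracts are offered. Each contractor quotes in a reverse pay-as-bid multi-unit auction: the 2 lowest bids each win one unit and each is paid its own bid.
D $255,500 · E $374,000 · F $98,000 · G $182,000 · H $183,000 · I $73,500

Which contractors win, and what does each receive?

I $73,500, F $98,000

Sorting: 73,500 (I), 98,000 (F), 182,000 (G), 183,000 (H), …
Lowest 2: I, F.
Each winner is paid its own bid: I $73,500, F $98,000.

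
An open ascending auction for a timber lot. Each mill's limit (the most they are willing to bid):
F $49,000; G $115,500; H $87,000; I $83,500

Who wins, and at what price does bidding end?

G wins at $87,000

Limits in order: 115,500 (G) > 87,000 (H) > 83,500 (I) > 49,000 (F)
Bidding ends when H exits at $87,000; G takes it.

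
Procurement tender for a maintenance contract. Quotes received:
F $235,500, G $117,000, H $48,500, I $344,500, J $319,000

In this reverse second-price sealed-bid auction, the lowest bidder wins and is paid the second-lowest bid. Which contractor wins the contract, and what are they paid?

H is paid $117,000

Rule: the lowest bidder wins and is paid the second-lowest bid.
Sorting bids: 48,500 (H) < 117,000 (G) < 235,500 (F) < 319,000 (J) < 344,500 (I)
H wins with the lowest bid; price is set by the runner-up at $117,000.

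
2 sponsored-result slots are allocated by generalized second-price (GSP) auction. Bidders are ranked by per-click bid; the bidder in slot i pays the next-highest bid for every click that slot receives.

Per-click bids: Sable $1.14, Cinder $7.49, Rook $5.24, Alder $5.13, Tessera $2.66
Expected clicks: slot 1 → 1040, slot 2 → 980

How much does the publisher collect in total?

Per-click bids in order: $7.49 (Cinder) > $5.24 (Rook) > $5.13 (Alder) > …
Slot 1: Cinder pays $5.24 × 1040 = $5449.60
Slot 2: Rook pays $5.13 × 980 = $5027.40
Total = $10477.00

Total revenue: $10477.00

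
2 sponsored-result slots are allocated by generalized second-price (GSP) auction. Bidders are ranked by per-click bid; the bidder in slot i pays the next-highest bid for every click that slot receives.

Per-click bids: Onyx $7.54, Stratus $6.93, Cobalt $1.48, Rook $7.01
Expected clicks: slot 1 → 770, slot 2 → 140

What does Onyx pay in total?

Sorting advertisers: $7.54 (Onyx) > $7.01 (Rook) > $6.93 (Stratus) > …
Onyx holds slot 1 → pays next bid $7.01 × 770 clicks = $5397.70.

Onyx pays $5397.70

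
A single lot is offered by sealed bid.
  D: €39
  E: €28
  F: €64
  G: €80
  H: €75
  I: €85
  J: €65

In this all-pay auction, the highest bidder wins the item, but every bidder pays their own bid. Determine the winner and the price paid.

I pays €85

Bids in order: 85 (I) > 80 (G) > 75 (H) > 65 (J) > 64 (F) > 39 (D) > …
I wins with the top bid; all bids are sunk regardless.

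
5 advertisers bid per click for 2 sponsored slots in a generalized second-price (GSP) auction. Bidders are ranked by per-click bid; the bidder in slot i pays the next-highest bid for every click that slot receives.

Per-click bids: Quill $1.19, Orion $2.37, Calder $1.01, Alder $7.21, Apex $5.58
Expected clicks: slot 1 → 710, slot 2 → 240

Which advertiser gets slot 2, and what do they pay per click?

Per-click bids in order: $7.21 (Alder) > $5.58 (Apex) > $2.37 (Orion) > …
Slot 2 goes to the second-ranked bidder, Apex, who pays the next bid down: $2.37/click.

Apex; $2.37 per click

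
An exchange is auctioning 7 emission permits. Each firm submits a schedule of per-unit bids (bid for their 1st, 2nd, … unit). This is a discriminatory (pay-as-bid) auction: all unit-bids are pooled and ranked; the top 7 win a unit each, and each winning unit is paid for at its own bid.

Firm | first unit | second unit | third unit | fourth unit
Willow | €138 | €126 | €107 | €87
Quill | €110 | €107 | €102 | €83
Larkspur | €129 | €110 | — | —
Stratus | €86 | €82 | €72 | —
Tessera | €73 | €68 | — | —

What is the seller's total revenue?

Total revenue: €827

All unit-bids, highest first — top 7: 138 (Willow-1), 129 (Larkspur-1), 126 (Willow-2), 110 (Quill-1), 110 (Larkspur-2), 107 (Willow-3), 107 (Quill-2)
Next rejected bid: €102 (not a price — pay-as-bid).
Each winning unit pays its own bid.
Revenue = 138 + 129 + 126 + 110 + 110 + 107 + 107 = €827.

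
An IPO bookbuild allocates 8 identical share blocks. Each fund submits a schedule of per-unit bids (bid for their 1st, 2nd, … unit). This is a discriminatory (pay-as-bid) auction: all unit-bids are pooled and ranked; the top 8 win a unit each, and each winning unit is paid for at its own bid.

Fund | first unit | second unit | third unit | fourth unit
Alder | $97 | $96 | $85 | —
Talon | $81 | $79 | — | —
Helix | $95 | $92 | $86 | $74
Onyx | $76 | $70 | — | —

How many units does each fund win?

Alder 3, Helix 3, Talon 2

Merging the schedules and taking the best 8: 97 (Alder-1), 96 (Alder-2), 95 (Helix-1), 92 (Helix-2), 86 (Helix-3), 85 (Alder-3), 81 (Talon-1), 79 (Talon-2)
Next rejected bid: $76 (not a price — pay-as-bid).
Allocation: Alder 3, Helix 3, Talon 2.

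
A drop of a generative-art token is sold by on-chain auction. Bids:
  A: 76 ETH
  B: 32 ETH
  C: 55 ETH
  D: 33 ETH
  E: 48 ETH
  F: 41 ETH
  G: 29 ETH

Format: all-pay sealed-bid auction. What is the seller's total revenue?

Total revenue: 314 ETH

Rule: the highest bidder wins the item, but every bidder pays their own bid.
Sorting bids: 76 (A) > 55 (C) > 48 (E) > 41 (F) > 33 (D) > 32 (B) > …
Every bidder forfeits their bid regardless of winning.
Revenue = 76 + 32 + 55 + 33 + 48 + 41 + 29 = 314 ETH.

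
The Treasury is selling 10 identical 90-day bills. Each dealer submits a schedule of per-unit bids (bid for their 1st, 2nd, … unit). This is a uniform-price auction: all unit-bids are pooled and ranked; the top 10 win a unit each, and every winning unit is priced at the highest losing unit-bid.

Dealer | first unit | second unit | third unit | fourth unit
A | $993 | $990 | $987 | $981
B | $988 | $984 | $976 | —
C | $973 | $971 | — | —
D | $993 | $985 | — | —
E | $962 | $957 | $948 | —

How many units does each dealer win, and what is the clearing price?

A 4, B 3, C 1, D 2; clearing price $971

Pooled unit-bids ranked (top 10): 993 (A-1), 993 (D-1), 990 (A-2), 988 (B-1), 987 (A-3), 985 (D-2), 984 (B-2), 981 (A-4), 976 (B-3), 973 (C-1)
The (k+1)-th unit-bid is $971.
Allocation: A 4, B 3, C 1, D 2.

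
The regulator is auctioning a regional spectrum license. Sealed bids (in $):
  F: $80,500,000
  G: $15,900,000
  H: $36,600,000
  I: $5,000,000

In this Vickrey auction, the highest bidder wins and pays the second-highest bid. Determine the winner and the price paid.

F pays $36,600,000

Bids in order: 80,500,000 (F) > 36,600,000 (H) > 15,900,000 (G) > 5,000,000 (I)
Second-price: F pays H's bid of $36,600,000.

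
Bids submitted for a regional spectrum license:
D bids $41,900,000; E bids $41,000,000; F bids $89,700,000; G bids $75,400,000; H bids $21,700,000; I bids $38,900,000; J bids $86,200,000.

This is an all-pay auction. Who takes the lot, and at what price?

F pays $89,700,000

Bids ranked: 89,700,000 (F) > 86,200,000 (J) > 75,400,000 (G) > 41,900,000 (D) > 41,000,000 (E) > 38,900,000 (I) > …
F is highest and takes the item; every bidder forfeits their bid.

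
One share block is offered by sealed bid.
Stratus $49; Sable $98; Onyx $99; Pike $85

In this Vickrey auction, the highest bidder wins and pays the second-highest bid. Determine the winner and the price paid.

Onyx pays $98

Sorting bids: 99 (Onyx) > 98 (Sable) > 85 (Pike) > 49 (Stratus)
Second-price: Onyx pays Sable's bid of $98.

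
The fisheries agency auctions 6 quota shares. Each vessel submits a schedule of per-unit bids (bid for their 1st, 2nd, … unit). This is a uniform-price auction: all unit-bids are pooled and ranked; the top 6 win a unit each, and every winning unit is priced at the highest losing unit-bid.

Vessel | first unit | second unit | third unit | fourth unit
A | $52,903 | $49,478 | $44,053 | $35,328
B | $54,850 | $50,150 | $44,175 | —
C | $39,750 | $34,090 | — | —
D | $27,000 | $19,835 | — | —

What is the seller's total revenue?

Total revenue: $238,500

Pooled unit-bids ranked (top 6): 54,850 (B-1), 52,903 (A-1), 50,150 (B-2), 49,478 (A-2), 44,175 (B-3), 44,053 (A-3)
The (k+1)-th unit-bid is $39,750.
Allocation: A 3, B 3. Every unit priced at $39,750.
Revenue = 6 × 39,750 = $238,500.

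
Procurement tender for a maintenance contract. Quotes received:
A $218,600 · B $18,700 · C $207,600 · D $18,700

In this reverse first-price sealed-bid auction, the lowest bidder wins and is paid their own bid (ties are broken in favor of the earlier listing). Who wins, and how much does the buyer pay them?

Bids ranked: 18,700 (B) < 18,700 (D) < 207,600 (C) < 218,600 (A)
B and D tie at $18,700; tie-break gives it to B.
B has the lowest bid and is paid exactly that: $18,700.

B is paid $18,700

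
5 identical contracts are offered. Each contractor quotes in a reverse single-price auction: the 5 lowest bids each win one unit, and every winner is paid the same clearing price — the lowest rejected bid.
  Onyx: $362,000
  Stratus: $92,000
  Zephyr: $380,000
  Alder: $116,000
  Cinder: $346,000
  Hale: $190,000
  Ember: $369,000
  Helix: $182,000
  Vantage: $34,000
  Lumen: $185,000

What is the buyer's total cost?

Total cost: $950,000

Sorting: 34,000 (Vantage), 92,000 (Stratus), 116,000 (Alder), 182,000 (Helix), 185,000 (Lumen), 190,000 (Hale), 346,000 (Cinder), …
Lowest 5: Vantage, Stratus, Alder, Helix, Lumen.
Lowest unsuccessful bid: $190,000 → clearing price.
Total cost = 5 × $190,000 = $950,000.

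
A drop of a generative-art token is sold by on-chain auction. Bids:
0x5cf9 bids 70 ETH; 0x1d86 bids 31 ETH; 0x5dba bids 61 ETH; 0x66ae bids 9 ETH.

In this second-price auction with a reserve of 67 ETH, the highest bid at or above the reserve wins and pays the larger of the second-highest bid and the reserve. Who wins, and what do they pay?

Second-price auction with a reserve of 67 ETH: the highest bid at or above the reserve wins and pays the larger of the second-highest bid and the reserve.
Bids ranked: 70 (0x5cf9) > 61 (0x5dba) > 31 (0x1d86) > 9 (0x66ae)
0x5cf9 has the top bid at or above the reserve (70 ETH).
max(second-highest 61 ETH, reserve 67 ETH) = 67 ETH.

0x5cf9 pays 67 ETH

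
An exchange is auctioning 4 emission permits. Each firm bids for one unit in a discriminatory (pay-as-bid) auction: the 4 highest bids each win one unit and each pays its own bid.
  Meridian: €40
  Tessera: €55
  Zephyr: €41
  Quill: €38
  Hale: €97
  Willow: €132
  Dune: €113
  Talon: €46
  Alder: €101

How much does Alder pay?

Bids ranked high→low: 132 (Willow), 113 (Dune), 101 (Alder), 97 (Hale), 55 (Tessera), 46 (Talon), …
The 4 highest are Willow, Dune, Alder, Hale.
Alder wins → own bid €101.

Alder pays €101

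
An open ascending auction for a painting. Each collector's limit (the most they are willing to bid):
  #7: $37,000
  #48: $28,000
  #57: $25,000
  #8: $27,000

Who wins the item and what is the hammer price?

#7 wins at $28,000

Ascending (English) auction: the price rises until one bidder remains; the winner pays the price at which the last rival dropped out.
Limits ranked: 37,000 (#7) > 28,000 (#48) > 27,000 (#8) > 25,000 (#57)
#48 is the last rival to drop out, at $28,000; #7 remains and wins at that price.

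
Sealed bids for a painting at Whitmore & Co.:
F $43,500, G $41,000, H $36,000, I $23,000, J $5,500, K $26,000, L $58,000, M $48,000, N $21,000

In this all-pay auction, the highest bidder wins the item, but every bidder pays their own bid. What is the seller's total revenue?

Total revenue: $302,000

Bids in order: 58,000 (L) > 48,000 (M) > 43,500 (F) > 41,000 (G) > 36,000 (H) > 26,000 (K) > …
Every bidder forfeits their bid regardless of winning.
Revenue = 43,500 + 41,000 + 36,000 + 23,000 + 5,500 + 26,000 + 58,000 + 48,000 + 21,000 = $302,000.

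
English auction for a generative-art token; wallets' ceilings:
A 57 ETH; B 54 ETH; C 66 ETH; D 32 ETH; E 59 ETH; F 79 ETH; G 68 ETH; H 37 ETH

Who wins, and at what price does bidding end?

Sorting limits: 79 (F) > 68 (G) > 66 (C) > 59 (E) > 57 (A) > 54 (B) > …
Once the price passes 68 ETH, only F is left; the hammer falls at G's limit of 68 ETH.

F wins at 68 ETH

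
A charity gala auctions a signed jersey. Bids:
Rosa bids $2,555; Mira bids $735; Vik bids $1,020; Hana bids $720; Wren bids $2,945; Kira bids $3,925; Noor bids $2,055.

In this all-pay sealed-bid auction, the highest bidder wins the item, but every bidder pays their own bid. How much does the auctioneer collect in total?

Total revenue: $13,955

All-pay sealed-bid auction: the highest bidder wins the item, but every bidder pays their own bid.
Sorting bids: 3,925 (Kira) > 2,945 (Wren) > 2,555 (Rosa) > 2,055 (Noor) > 1,020 (Vik) > 735 (Mira) > …
Every bidder forfeits their bid regardless of winning.
Revenue = 2,555 + 735 + 1,020 + 720 + 2,945 + 3,925 + 2,055 = $13,955.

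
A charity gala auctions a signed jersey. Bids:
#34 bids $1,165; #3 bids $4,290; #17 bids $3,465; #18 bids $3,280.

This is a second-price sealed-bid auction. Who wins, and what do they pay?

#3 pays $3,465

Sorting bids: 4,290 (#3) > 3,465 (#17) > 3,280 (#18) > 1,165 (#34)
Second-price: #3 pays #17's bid of $3,465.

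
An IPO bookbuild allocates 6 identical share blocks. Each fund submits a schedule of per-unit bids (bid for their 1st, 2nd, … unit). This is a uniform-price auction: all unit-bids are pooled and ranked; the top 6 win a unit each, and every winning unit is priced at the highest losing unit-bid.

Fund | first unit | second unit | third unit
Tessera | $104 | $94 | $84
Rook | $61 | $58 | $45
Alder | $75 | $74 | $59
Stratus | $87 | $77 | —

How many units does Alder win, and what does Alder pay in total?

Alder: 1 unit, pays $74

Pooled unit-bids ranked (top 6): 104 (Tessera-1), 94 (Tessera-2), 87 (Stratus-1), 84 (Tessera-3), 77 (Stratus-2), 75 (Alder-1)
The (k+1)-th unit-bid is $74.
Alder wins 1 unit(s) at $74 each.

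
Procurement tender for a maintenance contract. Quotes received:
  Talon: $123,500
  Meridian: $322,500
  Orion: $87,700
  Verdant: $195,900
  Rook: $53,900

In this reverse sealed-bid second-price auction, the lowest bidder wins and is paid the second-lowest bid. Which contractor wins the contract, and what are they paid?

Bids ranked: 53,900 (Rook) < 87,700 (Orion) < 123,500 (Talon) < 195,900 (Verdant) < 322,500 (Meridian)
Rook is lowest; is paid the second-lowest bid, $87,700.

Rook is paid $87,700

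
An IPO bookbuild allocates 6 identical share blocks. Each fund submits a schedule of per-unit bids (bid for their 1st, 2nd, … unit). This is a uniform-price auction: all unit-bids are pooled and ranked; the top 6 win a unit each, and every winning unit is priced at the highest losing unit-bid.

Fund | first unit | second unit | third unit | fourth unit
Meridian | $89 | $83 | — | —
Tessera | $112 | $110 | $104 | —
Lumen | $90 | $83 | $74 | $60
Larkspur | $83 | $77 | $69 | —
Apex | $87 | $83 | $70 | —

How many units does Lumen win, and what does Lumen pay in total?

Lumen: 1 unit, pays $83

Merging the schedules and taking the best 6: 112 (Tessera-1), 110 (Tessera-2), 104 (Tessera-3), 90 (Lumen-1), 89 (Meridian-1), 87 (Apex-1)
First bid not allocated: $83.
Lumen wins 1 unit(s) at $83 each.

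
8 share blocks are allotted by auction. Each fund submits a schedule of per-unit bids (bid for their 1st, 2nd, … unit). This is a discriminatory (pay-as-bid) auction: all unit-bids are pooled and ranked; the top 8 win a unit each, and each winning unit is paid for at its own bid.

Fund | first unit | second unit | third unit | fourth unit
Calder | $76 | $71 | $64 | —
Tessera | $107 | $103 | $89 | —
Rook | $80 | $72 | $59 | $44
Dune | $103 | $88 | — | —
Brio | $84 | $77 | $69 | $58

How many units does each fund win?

All unit-bids, highest first — top 8: 107 (Tessera-1), 103 (Tessera-2), 103 (Dune-1), 89 (Tessera-3), 88 (Dune-2), 84 (Brio-1), 80 (Rook-1), 77 (Brio-2)
Next rejected bid: $76 (not a price — pay-as-bid).
Allocation: Brio 2, Dune 2, Rook 1, Tessera 3.

Brio 2, Dune 2, Rook 1, Tessera 3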